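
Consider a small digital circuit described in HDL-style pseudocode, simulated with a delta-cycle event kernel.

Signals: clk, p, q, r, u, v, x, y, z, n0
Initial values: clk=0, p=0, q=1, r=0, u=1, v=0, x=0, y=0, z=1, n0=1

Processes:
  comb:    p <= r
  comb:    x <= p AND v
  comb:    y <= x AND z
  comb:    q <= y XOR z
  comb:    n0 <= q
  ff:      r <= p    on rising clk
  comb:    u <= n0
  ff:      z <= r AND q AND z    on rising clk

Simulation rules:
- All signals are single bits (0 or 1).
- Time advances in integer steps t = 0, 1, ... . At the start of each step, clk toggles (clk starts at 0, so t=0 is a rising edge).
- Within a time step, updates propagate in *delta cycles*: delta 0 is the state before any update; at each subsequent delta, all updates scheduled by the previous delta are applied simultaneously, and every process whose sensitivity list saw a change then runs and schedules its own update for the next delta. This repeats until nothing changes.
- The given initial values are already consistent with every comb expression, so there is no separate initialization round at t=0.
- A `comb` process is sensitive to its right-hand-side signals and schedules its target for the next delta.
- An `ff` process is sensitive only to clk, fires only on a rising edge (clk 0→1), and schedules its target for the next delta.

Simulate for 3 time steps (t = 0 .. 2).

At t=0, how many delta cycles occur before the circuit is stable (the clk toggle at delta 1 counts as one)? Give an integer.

5

t0.Δ0 r=0 v=0 clk=0 u=1 z=1 y=0 n0=1 x=0 p=0 q=1
t0.Δ1 r=0 v=0 clk=1 u=1 z=1 y=0 n0=1 x=0 p=0 q=1
t0.Δ2 r=0 v=0 clk=1 u=1 z=0 y=0 n0=1 x=0 p=0 q=1
t0.Δ3 r=0 v=0 clk=1 u=1 z=0 y=0 n0=1 x=0 p=0 q=0
t0.Δ4 r=0 v=0 clk=1 u=1 z=0 y=0 n0=0 x=0 p=0 q=0
t0.Δ5 r=0 v=0 clk=1 u=0 z=0 y=0 n0=0 x=0 p=0 q=0
t1.Δ0 r=0 v=0 clk=1 u=0 z=0 y=0 n0=0 x=0 p=0 q=0
t1.Δ1 r=0 v=0 clk=0 u=0 z=0 y=0 n0=0 x=0 p=0 q=0
t2.Δ0 r=0 v=0 clk=0 u=0 z=0 y=0 n0=0 x=0 p=0 q=0
t2.Δ1 r=0 v=0 clk=1 u=0 z=0 y=0 n0=0 x=0 p=0 q=0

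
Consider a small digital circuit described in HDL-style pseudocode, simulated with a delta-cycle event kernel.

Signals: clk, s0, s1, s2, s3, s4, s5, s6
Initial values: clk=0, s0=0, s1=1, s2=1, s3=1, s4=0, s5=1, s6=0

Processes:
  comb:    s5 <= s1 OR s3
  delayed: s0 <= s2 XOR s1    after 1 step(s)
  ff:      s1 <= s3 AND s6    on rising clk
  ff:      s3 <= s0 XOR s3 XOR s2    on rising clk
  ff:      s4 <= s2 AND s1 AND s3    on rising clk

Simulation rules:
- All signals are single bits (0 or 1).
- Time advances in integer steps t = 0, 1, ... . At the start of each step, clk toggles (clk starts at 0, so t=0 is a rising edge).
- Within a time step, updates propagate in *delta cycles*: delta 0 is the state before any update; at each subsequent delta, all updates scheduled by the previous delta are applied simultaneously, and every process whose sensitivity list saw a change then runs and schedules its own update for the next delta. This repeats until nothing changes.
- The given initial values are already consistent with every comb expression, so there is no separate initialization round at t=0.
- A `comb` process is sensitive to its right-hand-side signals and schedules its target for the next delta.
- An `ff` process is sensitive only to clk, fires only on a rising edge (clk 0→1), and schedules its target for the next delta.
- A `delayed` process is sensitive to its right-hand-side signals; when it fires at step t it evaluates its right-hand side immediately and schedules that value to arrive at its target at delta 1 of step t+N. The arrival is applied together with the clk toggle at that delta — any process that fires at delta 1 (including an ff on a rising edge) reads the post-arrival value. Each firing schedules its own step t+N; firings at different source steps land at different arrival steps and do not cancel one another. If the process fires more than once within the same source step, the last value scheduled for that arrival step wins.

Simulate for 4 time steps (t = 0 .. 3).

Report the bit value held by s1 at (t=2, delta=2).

0

t=0 Δ0: s2=1 clk=0 s1=1 s0=0 s6=0 s5=1 s3=1 s4=0
  Δ1: clk:0→1
  Δ2: s1:1→0, s3:1→0, s4:0→1
  Δ3: s5:1→0
  (3Δ to stable)
t=1 Δ0: s2=1 clk=1 s1=0 s0=0 s6=0 s5=0 s3=0 s4=1
  Δ1: clk:1→0, s0:0→1
  (1Δ to stable)
t=2 Δ0: s2=1 clk=0 s1=0 s0=1 s6=0 s5=0 s3=0 s4=1
  Δ1: clk:0→1
  Δ2: s4:1→0
  (2Δ to stable)
t=3 Δ0: s2=1 clk=1 s1=0 s0=1 s6=0 s5=0 s3=0 s4=0
  Δ1: clk:1→0
  (1Δ to stable)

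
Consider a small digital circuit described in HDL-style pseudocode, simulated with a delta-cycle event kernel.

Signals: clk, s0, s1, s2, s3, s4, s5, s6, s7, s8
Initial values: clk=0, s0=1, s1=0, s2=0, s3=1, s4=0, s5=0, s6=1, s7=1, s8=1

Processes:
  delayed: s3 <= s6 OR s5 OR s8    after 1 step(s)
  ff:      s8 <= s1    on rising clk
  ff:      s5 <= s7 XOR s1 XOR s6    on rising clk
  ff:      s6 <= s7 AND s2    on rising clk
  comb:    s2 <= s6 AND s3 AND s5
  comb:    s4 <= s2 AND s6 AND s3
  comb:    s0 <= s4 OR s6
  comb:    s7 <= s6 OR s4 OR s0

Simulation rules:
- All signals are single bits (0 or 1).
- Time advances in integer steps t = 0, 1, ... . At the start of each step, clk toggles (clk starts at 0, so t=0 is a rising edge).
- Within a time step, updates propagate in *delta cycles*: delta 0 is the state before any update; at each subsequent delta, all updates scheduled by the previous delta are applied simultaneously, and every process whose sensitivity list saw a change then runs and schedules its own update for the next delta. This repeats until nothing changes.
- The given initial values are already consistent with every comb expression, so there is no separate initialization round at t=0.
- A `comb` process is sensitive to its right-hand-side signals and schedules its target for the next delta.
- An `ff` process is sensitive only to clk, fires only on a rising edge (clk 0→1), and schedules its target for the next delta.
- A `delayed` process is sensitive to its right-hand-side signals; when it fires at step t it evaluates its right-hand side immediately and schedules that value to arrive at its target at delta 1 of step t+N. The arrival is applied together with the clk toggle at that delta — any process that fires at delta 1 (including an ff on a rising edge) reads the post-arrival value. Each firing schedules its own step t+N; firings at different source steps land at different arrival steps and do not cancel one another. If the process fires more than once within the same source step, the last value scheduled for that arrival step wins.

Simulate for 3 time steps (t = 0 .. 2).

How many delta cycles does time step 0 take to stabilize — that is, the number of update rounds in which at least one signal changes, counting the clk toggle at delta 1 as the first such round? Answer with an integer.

t0.Δ0 s4=0 s0=1 s8=1 s5=0 s6=1 clk=0 s1=0 s3=1 s2=0 s7=1
t0.Δ1 s4=0 s0=1 s8=1 s5=0 s6=1 clk=1 s1=0 s3=1 s2=0 s7=1
t0.Δ2 s4=0 s0=1 s8=0 s5=0 s6=0 clk=1 s1=0 s3=1 s2=0 s7=1
t0.Δ3 s4=0 s0=0 s8=0 s5=0 s6=0 clk=1 s1=0 s3=1 s2=0 s7=1
t0.Δ4 s4=0 s0=0 s8=0 s5=0 s6=0 clk=1 s1=0 s3=1 s2=0 s7=0
t1.Δ0 s4=0 s0=0 s8=0 s5=0 s6=0 clk=1 s1=0 s3=1 s2=0 s7=0
t1.Δ1 s4=0 s0=0 s8=0 s5=0 s6=0 clk=0 s1=0 s3=0 s2=0 s7=0
t2.Δ0 s4=0 s0=0 s8=0 s5=0 s6=0 clk=0 s1=0 s3=0 s2=0 s7=0
t2.Δ1 s4=0 s0=0 s8=0 s5=0 s6=0 clk=1 s1=0 s3=0 s2=0 s7=0

4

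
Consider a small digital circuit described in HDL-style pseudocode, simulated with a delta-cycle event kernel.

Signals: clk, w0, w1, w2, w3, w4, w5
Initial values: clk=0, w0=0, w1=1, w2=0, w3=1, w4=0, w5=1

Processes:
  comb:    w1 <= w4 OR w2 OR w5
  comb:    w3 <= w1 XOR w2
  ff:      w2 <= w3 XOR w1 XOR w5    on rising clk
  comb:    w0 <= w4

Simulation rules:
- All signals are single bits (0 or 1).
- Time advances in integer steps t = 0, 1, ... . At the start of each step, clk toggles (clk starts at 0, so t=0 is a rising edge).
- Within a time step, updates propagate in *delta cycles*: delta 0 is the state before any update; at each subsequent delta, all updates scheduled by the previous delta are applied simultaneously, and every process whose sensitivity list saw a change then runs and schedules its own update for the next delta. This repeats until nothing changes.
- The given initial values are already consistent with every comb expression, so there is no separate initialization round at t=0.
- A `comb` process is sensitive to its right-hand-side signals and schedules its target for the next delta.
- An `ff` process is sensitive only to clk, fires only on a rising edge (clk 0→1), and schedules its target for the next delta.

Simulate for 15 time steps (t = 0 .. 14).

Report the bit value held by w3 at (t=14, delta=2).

[bits: clk,w5,w4,w0,w1,w3,w2]
t=0: Δ0=0100110 Δ1=1100110 Δ2=1100111 Δ3=1100101 | 3Δ
t=1: Δ0=1100101 Δ1=0100101 | 1Δ
t=2: Δ0=0100101 Δ1=1100101 Δ2=1100100 Δ3=1100110 | 3Δ
t=3: Δ0=1100110 Δ1=0100110 | 1Δ
t=4: Δ0=0100110 Δ1=1100110 Δ2=1100111 Δ3=1100101 | 3Δ
t=5: Δ0=1100101 Δ1=0100101 | 1Δ
t=6: Δ0=0100101 Δ1=1100101 Δ2=1100100 Δ3=1100110 | 3Δ
t=7: Δ0=1100110 Δ1=0100110 | 1Δ
t=8: Δ0=0100110 Δ1=1100110 Δ2=1100111 Δ3=1100101 | 3Δ
t=9: Δ0=1100101 Δ1=0100101 | 1Δ
t=10: Δ0=0100101 Δ1=1100101 Δ2=1100100 Δ3=1100110 | 3Δ
t=11: Δ0=1100110 Δ1=0100110 | 1Δ
t=12: Δ0=0100110 Δ1=1100110 Δ2=1100111 Δ3=1100101 | 3Δ
t=13: Δ0=1100101 Δ1=0100101 | 1Δ
t=14: Δ0=0100101 Δ1=1100101 Δ2=1100100 Δ3=1100110 | 3Δ

0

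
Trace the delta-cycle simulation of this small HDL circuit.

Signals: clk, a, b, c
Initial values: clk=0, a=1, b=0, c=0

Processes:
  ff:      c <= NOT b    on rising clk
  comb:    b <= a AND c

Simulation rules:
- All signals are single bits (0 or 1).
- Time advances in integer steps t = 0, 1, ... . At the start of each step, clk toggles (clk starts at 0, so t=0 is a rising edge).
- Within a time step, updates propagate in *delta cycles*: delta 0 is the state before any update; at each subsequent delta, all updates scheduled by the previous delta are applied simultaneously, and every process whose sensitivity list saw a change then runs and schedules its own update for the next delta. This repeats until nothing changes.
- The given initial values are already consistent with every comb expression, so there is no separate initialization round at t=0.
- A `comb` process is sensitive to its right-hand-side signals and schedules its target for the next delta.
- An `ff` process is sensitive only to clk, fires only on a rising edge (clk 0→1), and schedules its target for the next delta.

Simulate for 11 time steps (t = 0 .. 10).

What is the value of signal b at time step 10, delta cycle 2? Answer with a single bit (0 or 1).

1

t=0 Δ0: a=1 b=0 c=0 clk=0
  Δ1: clk:0→1
  Δ2: c:0→1
  Δ3: b:0→1
  (3Δ to stable)
t=1 Δ0: a=1 b=1 c=1 clk=1
  Δ1: clk:1→0
  (1Δ to stable)
t=2 Δ0: a=1 b=1 c=1 clk=0
  Δ1: clk:0→1
  Δ2: c:1→0
  Δ3: b:1→0
  (3Δ to stable)
t=3 Δ0: a=1 b=0 c=0 clk=1
  Δ1: clk:1→0
  (1Δ to stable)
t=4 Δ0: a=1 b=0 c=0 clk=0
  Δ1: clk:0→1
  Δ2: c:0→1
  Δ3: b:0→1
  (3Δ to stable)
t=5 Δ0: a=1 b=1 c=1 clk=1
  Δ1: clk:1→0
  (1Δ to stable)
t=6 Δ0: a=1 b=1 c=1 clk=0
  Δ1: clk:0→1
  Δ2: c:1→0
  Δ3: b:1→0
  (3Δ to stable)
t=7 Δ0: a=1 b=0 c=0 clk=1
  Δ1: clk:1→0
  (1Δ to stable)
t=8 Δ0: a=1 b=0 c=0 clk=0
  Δ1: clk:0→1
  Δ2: c:0→1
  Δ3: b:0→1
  (3Δ to stable)
t=9 Δ0: a=1 b=1 c=1 clk=1
  Δ1: clk:1→0
  (1Δ to stable)
t=10 Δ0: a=1 b=1 c=1 clk=0
  Δ1: clk:0→1
  Δ2: c:1→0
  Δ3: b:1→0
  (3Δ to stable)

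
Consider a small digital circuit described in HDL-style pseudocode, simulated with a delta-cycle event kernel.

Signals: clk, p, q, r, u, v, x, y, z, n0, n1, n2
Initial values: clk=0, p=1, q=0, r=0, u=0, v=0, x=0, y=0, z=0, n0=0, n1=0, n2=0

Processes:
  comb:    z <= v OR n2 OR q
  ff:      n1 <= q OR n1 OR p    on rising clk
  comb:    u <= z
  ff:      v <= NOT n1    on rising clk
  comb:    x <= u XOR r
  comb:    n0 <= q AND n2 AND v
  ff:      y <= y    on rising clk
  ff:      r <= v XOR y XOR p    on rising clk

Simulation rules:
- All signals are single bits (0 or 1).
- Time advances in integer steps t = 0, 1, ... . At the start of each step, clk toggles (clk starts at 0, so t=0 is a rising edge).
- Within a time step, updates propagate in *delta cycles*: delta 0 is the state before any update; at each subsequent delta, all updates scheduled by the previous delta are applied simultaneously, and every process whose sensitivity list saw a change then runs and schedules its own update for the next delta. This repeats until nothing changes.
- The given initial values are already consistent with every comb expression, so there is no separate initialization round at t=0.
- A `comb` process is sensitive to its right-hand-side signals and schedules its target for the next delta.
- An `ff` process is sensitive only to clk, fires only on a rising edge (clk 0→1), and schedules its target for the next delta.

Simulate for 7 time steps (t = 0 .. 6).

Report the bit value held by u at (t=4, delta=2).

[bits: n0,n2,x,z,p,r,v,u,clk,y,q,n1]
t=0: Δ0=000010000000 Δ1=000010001000 Δ2=000011101001 Δ3=001111101001 Δ4=001111111001 Δ5=000111111001 | 5Δ
t=1: Δ0=000111111001 Δ1=000111110001 | 1Δ
t=2: Δ0=000111110001 Δ1=000111111001 Δ2=000110011001 Δ3=001010011001 Δ4=001010001001 Δ5=000010001001 | 5Δ
t=3: Δ0=000010001001 Δ1=000010000001 | 1Δ
t=4: Δ0=000010000001 Δ1=000010001001 Δ2=000011001001 Δ3=001011001001 | 3Δ
t=5: Δ0=001011001001 Δ1=001011000001 | 1Δ
t=6: Δ0=001011000001 Δ1=001011001001 | 1Δ

0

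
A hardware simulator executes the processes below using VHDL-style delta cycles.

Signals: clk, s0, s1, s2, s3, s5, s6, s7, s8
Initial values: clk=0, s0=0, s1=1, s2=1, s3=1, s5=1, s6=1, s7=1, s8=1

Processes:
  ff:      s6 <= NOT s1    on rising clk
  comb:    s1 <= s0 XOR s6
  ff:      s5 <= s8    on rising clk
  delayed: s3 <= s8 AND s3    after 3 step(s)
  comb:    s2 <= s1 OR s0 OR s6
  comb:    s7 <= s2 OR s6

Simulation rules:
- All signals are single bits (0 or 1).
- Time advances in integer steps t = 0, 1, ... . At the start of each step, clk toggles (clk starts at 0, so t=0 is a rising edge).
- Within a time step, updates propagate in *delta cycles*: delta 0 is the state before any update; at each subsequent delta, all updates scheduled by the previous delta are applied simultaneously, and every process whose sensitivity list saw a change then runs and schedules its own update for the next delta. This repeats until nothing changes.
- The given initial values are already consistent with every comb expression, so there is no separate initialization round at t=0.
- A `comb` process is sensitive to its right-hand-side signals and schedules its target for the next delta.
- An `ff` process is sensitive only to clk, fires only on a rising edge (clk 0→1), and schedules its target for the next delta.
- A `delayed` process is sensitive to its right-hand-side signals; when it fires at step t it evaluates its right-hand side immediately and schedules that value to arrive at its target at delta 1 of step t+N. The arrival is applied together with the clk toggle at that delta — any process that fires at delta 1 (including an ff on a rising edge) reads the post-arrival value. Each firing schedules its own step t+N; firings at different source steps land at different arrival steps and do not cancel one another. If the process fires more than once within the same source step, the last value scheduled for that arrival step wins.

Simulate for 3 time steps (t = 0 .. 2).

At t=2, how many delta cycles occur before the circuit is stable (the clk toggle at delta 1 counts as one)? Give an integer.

3

[bits: s7,clk,s1,s0,s2,s8,s5,s6,s3]
t=0: Δ0=101011111 Δ1=111011111 Δ2=111011101 Δ3=110011101 Δ4=110001101 Δ5=010001101 | 5Δ
t=1: Δ0=010001101 Δ1=000001101 | 1Δ
t=2: Δ0=000001101 Δ1=010001101 Δ2=010001111 Δ3=111011111 | 3Δ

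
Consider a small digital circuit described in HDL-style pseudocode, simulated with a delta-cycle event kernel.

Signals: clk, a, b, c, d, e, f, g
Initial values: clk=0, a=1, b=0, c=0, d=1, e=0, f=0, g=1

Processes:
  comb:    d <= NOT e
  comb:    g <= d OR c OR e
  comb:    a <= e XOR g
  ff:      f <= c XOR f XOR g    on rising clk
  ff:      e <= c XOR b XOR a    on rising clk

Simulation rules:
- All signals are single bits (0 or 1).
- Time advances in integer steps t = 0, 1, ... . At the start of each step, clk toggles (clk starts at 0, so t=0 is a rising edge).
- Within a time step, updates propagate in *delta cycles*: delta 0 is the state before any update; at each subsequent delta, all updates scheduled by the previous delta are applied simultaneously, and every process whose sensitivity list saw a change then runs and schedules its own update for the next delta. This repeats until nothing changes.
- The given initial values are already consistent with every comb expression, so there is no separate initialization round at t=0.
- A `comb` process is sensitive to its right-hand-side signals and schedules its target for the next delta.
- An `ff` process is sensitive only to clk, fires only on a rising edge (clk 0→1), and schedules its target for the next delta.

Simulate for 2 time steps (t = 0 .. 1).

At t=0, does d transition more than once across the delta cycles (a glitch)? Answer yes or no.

t0.Δ0 a=1 e=0 b=0 g=1 clk=0 f=0 c=0 d=1
t0.Δ1 a=1 e=0 b=0 g=1 clk=1 f=0 c=0 d=1
t0.Δ2 a=1 e=1 b=0 g=1 clk=1 f=1 c=0 d=1
t0.Δ3 a=0 e=1 b=0 g=1 clk=1 f=1 c=0 d=0
t1.Δ0 a=0 e=1 b=0 g=1 clk=1 f=1 c=0 d=0
t1.Δ1 a=0 e=1 b=0 g=1 clk=0 f=1 c=0 d=0

no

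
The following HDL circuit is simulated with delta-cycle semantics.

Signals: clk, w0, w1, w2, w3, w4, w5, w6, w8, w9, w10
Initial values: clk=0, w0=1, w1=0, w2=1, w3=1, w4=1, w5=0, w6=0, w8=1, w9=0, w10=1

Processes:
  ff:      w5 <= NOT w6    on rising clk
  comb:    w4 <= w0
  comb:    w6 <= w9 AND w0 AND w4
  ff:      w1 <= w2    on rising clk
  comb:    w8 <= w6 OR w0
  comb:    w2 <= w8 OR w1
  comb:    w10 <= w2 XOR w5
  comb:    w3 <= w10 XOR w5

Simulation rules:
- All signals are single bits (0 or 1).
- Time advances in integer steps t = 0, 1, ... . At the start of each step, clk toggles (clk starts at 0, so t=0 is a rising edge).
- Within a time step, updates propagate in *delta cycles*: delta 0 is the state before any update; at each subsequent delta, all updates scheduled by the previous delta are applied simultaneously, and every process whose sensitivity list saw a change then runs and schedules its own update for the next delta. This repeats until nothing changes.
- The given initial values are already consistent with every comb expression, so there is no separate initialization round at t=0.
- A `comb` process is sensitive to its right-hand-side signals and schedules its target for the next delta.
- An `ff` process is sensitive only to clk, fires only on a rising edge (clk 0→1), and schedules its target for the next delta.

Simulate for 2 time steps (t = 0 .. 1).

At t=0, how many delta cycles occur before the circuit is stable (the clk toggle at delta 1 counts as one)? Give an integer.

[bits: w3,w9,w1,w2,w5,clk,w6,w0,w10,w8,w4]
t=0: Δ0=10010001111 Δ1=10010101111 Δ2=10111101111 Δ3=00111101011 Δ4=10111101011 | 4Δ
t=1: Δ0=10111101011 Δ1=10111001011 | 1Δ

4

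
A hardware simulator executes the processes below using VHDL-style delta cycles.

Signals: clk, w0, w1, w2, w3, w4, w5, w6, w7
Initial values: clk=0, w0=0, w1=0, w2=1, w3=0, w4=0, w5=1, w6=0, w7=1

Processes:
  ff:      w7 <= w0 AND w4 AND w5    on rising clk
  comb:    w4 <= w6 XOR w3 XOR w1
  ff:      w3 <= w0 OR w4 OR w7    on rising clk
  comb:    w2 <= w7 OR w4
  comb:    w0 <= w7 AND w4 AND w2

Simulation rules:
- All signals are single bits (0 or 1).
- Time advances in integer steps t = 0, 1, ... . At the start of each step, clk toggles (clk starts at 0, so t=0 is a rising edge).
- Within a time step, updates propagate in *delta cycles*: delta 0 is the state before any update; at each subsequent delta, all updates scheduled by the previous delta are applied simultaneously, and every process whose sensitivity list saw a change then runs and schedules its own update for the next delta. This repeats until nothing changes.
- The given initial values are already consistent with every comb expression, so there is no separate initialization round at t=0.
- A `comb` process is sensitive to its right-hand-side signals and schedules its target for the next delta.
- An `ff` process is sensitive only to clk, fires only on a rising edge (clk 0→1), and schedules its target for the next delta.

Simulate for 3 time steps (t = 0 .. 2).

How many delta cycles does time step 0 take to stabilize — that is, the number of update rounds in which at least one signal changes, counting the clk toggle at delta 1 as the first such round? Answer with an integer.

t0.Δ0 w6=0 w3=0 w4=0 w1=0 clk=0 w0=0 w7=1 w2=1 w5=1
t0.Δ1 w6=0 w3=0 w4=0 w1=0 clk=1 w0=0 w7=1 w2=1 w5=1
t0.Δ2 w6=0 w3=1 w4=0 w1=0 clk=1 w0=0 w7=0 w2=1 w5=1
t0.Δ3 w6=0 w3=1 w4=1 w1=0 clk=1 w0=0 w7=0 w2=0 w5=1
t0.Δ4 w6=0 w3=1 w4=1 w1=0 clk=1 w0=0 w7=0 w2=1 w5=1
t1.Δ0 w6=0 w3=1 w4=1 w1=0 clk=1 w0=0 w7=0 w2=1 w5=1
t1.Δ1 w6=0 w3=1 w4=1 w1=0 clk=0 w0=0 w7=0 w2=1 w5=1
t2.Δ0 w6=0 w3=1 w4=1 w1=0 clk=0 w0=0 w7=0 w2=1 w5=1
t2.Δ1 w6=0 w3=1 w4=1 w1=0 clk=1 w0=0 w7=0 w2=1 w5=1

4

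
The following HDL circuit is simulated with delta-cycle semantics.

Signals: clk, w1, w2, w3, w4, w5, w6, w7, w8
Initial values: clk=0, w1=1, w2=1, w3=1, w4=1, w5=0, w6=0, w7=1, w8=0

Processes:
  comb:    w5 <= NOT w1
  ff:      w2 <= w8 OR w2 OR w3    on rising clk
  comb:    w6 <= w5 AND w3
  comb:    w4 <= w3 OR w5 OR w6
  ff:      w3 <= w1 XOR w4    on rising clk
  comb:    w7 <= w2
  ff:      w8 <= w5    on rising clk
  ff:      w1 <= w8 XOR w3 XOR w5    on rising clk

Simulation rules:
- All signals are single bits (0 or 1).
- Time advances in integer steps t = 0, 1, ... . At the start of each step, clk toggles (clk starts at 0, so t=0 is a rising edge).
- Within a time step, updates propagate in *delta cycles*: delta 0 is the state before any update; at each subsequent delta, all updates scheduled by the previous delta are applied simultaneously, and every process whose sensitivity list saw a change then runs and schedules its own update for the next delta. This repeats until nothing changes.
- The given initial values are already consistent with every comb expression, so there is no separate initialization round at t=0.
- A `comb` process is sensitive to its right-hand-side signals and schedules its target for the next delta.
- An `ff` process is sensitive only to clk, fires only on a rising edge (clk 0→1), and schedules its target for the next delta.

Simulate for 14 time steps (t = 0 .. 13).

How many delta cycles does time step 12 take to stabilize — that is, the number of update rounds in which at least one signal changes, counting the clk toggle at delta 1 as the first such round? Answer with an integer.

t=0 Δ0: w6=0 w1=1 w4=1 w5=0 w2=1 w8=0 w3=1 clk=0 w7=1
  Δ1: clk:0→1
  Δ2: w3:1→0
  Δ3: w4:1→0
  (3Δ to stable)
t=1 Δ0: w6=0 w1=1 w4=0 w5=0 w2=1 w8=0 w3=0 clk=1 w7=1
  Δ1: clk:1→0
  (1Δ to stable)
t=2 Δ0: w6=0 w1=1 w4=0 w5=0 w2=1 w8=0 w3=0 clk=0 w7=1
  Δ1: clk:0→1
  Δ2: w1:1→0, w3:0→1
  Δ3: w4:0→1, w5:0→1
  Δ4: w6:0→1
  (4Δ to stable)
t=3 Δ0: w6=1 w1=0 w4=1 w5=1 w2=1 w8=0 w3=1 clk=1 w7=1
  Δ1: clk:1→0
  (1Δ to stable)
t=4 Δ0: w6=1 w1=0 w4=1 w5=1 w2=1 w8=0 w3=1 clk=0 w7=1
  Δ1: clk:0→1
  Δ2: w8:0→1
  (2Δ to stable)
t=5 Δ0: w6=1 w1=0 w4=1 w5=1 w2=1 w8=1 w3=1 clk=1 w7=1
  Δ1: clk:1→0
  (1Δ to stable)
t=6 Δ0: w6=1 w1=0 w4=1 w5=1 w2=1 w8=1 w3=1 clk=0 w7=1
  Δ1: clk:0→1
  Δ2: w1:0→1
  Δ3: w5:1→0
  Δ4: w6:1→0
  (4Δ to stable)
t=7 Δ0: w6=0 w1=1 w4=1 w5=0 w2=1 w8=1 w3=1 clk=1 w7=1
  Δ1: clk:1→0
  (1Δ to stable)
t=8 Δ0: w6=0 w1=1 w4=1 w5=0 w2=1 w8=1 w3=1 clk=0 w7=1
  Δ1: clk:0→1
  Δ2: w1:1→0, w8:1→0, w3:1→0
  Δ3: w4:1→0, w5:0→1
  Δ4: w4:0→1
  (4Δ to stable)
t=9 Δ0: w6=0 w1=0 w4=1 w5=1 w2=1 w8=0 w3=0 clk=1 w7=1
  Δ1: clk:1→0
  (1Δ to stable)
t=10 Δ0: w6=0 w1=0 w4=1 w5=1 w2=1 w8=0 w3=0 clk=0 w7=1
  Δ1: clk:0→1
  Δ2: w1:0→1, w8:0→1, w3:0→1
  Δ3: w6:0→1, w5:1→0
  Δ4: w6:1→0
  (4Δ to stable)
t=11 Δ0: w6=0 w1=1 w4=1 w5=0 w2=1 w8=1 w3=1 clk=1 w7=1
  Δ1: clk:1→0
  (1Δ to stable)
t=12 Δ0: w6=0 w1=1 w4=1 w5=0 w2=1 w8=1 w3=1 clk=0 w7=1
  Δ1: clk:0→1
  Δ2: w1:1→0, w8:1→0, w3:1→0
  Δ3: w4:1→0, w5:0→1
  Δ4: w4:0→1
  (4Δ to stable)
t=13 Δ0: w6=0 w1=0 w4=1 w5=1 w2=1 w8=0 w3=0 clk=1 w7=1
  Δ1: clk:1→0
  (1Δ to stable)

4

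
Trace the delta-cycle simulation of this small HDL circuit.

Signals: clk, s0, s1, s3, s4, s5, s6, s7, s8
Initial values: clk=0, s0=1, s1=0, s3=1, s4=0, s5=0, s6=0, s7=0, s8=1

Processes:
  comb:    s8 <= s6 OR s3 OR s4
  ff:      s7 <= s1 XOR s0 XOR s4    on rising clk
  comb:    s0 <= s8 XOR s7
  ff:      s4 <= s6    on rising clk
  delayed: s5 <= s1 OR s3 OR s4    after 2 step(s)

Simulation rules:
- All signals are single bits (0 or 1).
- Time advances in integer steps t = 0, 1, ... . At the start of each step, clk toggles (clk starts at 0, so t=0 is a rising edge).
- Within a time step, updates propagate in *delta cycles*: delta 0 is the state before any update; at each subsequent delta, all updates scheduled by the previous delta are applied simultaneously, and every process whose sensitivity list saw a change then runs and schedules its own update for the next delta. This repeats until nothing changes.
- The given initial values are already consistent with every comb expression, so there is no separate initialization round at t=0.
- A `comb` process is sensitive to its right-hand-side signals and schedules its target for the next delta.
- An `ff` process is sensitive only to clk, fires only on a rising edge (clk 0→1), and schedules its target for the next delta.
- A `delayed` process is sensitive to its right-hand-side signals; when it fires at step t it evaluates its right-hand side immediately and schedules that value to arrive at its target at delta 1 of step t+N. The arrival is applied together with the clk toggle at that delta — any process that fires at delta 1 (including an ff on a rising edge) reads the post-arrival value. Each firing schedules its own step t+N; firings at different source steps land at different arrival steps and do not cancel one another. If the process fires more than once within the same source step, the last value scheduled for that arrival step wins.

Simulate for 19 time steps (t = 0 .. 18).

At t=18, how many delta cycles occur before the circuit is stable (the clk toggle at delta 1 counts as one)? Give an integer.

t=0 Δ0: s1=0 s3=1 s8=1 s0=1 s6=0 s4=0 s7=0 s5=0 clk=0
  Δ1: clk:0→1
  Δ2: s7:0→1
  Δ3: s0:1→0
  (3Δ to stable)
t=1 Δ0: s1=0 s3=1 s8=1 s0=0 s6=0 s4=0 s7=1 s5=0 clk=1
  Δ1: clk:1→0
  (1Δ to stable)
t=2 Δ0: s1=0 s3=1 s8=1 s0=0 s6=0 s4=0 s7=1 s5=0 clk=0
  Δ1: clk:0→1
  Δ2: s7:1→0
  Δ3: s0:0→1
  (3Δ to stable)
t=3 Δ0: s1=0 s3=1 s8=1 s0=1 s6=0 s4=0 s7=0 s5=0 clk=1
  Δ1: clk:1→0
  (1Δ to stable)
t=4 Δ0: s1=0 s3=1 s8=1 s0=1 s6=0 s4=0 s7=0 s5=0 clk=0
  Δ1: clk:0→1
  Δ2: s7:0→1
  Δ3: s0:1→0
  (3Δ to stable)
t=5 Δ0: s1=0 s3=1 s8=1 s0=0 s6=0 s4=0 s7=1 s5=0 clk=1
  Δ1: clk:1→0
  (1Δ to stable)
t=6 Δ0: s1=0 s3=1 s8=1 s0=0 s6=0 s4=0 s7=1 s5=0 clk=0
  Δ1: clk:0→1
  Δ2: s7:1→0
  Δ3: s0:0→1
  (3Δ to stable)
t=7 Δ0: s1=0 s3=1 s8=1 s0=1 s6=0 s4=0 s7=0 s5=0 clk=1
  Δ1: clk:1→0
  (1Δ to stable)
t=8 Δ0: s1=0 s3=1 s8=1 s0=1 s6=0 s4=0 s7=0 s5=0 clk=0
  Δ1: clk:0→1
  Δ2: s7:0→1
  Δ3: s0:1→0
  (3Δ to stable)
t=9 Δ0: s1=0 s3=1 s8=1 s0=0 s6=0 s4=0 s7=1 s5=0 clk=1
  Δ1: clk:1→0
  (1Δ to stable)
t=10 Δ0: s1=0 s3=1 s8=1 s0=0 s6=0 s4=0 s7=1 s5=0 clk=0
  Δ1: clk:0→1
  Δ2: s7:1→0
  Δ3: s0:0→1
  (3Δ to stable)
t=11 Δ0: s1=0 s3=1 s8=1 s0=1 s6=0 s4=0 s7=0 s5=0 clk=1
  Δ1: clk:1→0
  (1Δ to stable)
t=12 Δ0: s1=0 s3=1 s8=1 s0=1 s6=0 s4=0 s7=0 s5=0 clk=0
  Δ1: clk:0→1
  Δ2: s7:0→1
  Δ3: s0:1→0
  (3Δ to stable)
t=13 Δ0: s1=0 s3=1 s8=1 s0=0 s6=0 s4=0 s7=1 s5=0 clk=1
  Δ1: clk:1→0
  (1Δ to stable)
t=14 Δ0: s1=0 s3=1 s8=1 s0=0 s6=0 s4=0 s7=1 s5=0 clk=0
  Δ1: clk:0→1
  Δ2: s7:1→0
  Δ3: s0:0→1
  (3Δ to stable)
t=15 Δ0: s1=0 s3=1 s8=1 s0=1 s6=0 s4=0 s7=0 s5=0 clk=1
  Δ1: clk:1→0
  (1Δ to stable)
t=16 Δ0: s1=0 s3=1 s8=1 s0=1 s6=0 s4=0 s7=0 s5=0 clk=0
  Δ1: clk:0→1
  Δ2: s7:0→1
  Δ3: s0:1→0
  (3Δ to stable)
t=17 Δ0: s1=0 s3=1 s8=1 s0=0 s6=0 s4=0 s7=1 s5=0 clk=1
  Δ1: clk:1→0
  (1Δ to stable)
t=18 Δ0: s1=0 s3=1 s8=1 s0=0 s6=0 s4=0 s7=1 s5=0 clk=0
  Δ1: clk:0→1
  Δ2: s7:1→0
  Δ3: s0:0→1
  (3Δ to stable)

3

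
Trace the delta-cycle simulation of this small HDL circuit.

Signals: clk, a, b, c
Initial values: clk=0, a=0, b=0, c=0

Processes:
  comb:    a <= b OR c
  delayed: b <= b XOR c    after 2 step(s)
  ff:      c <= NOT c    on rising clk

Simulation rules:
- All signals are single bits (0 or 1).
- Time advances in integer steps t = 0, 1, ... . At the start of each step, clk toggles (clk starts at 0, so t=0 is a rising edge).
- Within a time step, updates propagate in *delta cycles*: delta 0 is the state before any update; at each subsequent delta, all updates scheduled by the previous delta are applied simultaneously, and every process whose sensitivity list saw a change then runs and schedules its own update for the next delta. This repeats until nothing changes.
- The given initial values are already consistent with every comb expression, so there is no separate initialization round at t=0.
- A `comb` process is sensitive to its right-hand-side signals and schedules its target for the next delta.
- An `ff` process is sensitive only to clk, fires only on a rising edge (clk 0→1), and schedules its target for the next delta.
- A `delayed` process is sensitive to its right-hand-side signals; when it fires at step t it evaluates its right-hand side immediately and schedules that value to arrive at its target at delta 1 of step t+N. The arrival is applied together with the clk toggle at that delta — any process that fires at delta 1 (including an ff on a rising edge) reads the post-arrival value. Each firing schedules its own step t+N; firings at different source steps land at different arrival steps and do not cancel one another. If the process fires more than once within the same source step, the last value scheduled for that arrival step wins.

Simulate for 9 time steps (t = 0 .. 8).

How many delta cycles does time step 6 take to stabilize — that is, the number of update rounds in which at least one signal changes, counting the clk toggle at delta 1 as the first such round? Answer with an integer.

3

[bits: clk,b,a,c]
t=0: Δ0=0000 Δ1=1000 Δ2=1001 Δ3=1011 | 3Δ
t=1: Δ0=1011 Δ1=0011 | 1Δ
t=2: Δ0=0011 Δ1=1111 Δ2=1110 | 2Δ
t=3: Δ0=1110 Δ1=0110 | 1Δ
t=4: Δ0=0110 Δ1=1110 Δ2=1111 | 2Δ
t=5: Δ0=1111 Δ1=0111 | 1Δ
t=6: Δ0=0111 Δ1=1011 Δ2=1010 Δ3=1000 | 3Δ
t=7: Δ0=1000 Δ1=0000 | 1Δ
t=8: Δ0=0000 Δ1=1000 Δ2=1001 Δ3=1011 | 3Δ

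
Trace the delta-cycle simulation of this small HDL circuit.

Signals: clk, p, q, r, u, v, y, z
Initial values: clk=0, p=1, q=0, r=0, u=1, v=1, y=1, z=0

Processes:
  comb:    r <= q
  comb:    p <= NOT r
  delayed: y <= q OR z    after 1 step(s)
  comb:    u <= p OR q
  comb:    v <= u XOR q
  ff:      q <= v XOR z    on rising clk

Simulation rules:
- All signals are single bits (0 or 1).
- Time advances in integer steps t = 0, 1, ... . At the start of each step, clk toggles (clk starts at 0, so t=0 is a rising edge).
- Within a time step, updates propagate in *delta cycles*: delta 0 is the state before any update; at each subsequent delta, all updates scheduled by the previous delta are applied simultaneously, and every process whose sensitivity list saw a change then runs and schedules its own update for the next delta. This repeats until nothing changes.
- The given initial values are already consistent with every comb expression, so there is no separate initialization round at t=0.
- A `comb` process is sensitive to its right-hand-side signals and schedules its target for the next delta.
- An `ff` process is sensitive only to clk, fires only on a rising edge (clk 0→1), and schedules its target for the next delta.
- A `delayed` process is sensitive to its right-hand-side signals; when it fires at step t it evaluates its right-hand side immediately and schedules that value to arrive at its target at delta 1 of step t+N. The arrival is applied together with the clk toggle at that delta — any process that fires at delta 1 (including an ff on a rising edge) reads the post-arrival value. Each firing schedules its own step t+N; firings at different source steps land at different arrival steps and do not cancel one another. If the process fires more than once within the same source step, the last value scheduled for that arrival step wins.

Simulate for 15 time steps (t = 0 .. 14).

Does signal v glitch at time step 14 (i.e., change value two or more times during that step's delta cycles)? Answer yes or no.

t0.Δ0 clk=0 r=0 z=0 p=1 y=1 q=0 v=1 u=1
t0.Δ1 clk=1 r=0 z=0 p=1 y=1 q=0 v=1 u=1
t0.Δ2 clk=1 r=0 z=0 p=1 y=1 q=1 v=1 u=1
t0.Δ3 clk=1 r=1 z=0 p=1 y=1 q=1 v=0 u=1
t0.Δ4 clk=1 r=1 z=0 p=0 y=1 q=1 v=0 u=1
t1.Δ0 clk=1 r=1 z=0 p=0 y=1 q=1 v=0 u=1
t1.Δ1 clk=0 r=1 z=0 p=0 y=1 q=1 v=0 u=1
t2.Δ0 clk=0 r=1 z=0 p=0 y=1 q=1 v=0 u=1
t2.Δ1 clk=1 r=1 z=0 p=0 y=1 q=1 v=0 u=1
t2.Δ2 clk=1 r=1 z=0 p=0 y=1 q=0 v=0 u=1
t2.Δ3 clk=1 r=0 z=0 p=0 y=1 q=0 v=1 u=0
t2.Δ4 clk=1 r=0 z=0 p=1 y=1 q=0 v=0 u=0
t2.Δ5 clk=1 r=0 z=0 p=1 y=1 q=0 v=0 u=1
t2.Δ6 clk=1 r=0 z=0 p=1 y=1 q=0 v=1 u=1
t3.Δ0 clk=1 r=0 z=0 p=1 y=1 q=0 v=1 u=1
t3.Δ1 clk=0 r=0 z=0 p=1 y=0 q=0 v=1 u=1
t4.Δ0 clk=0 r=0 z=0 p=1 y=0 q=0 v=1 u=1
t4.Δ1 clk=1 r=0 z=0 p=1 y=0 q=0 v=1 u=1
t4.Δ2 clk=1 r=0 z=0 p=1 y=0 q=1 v=1 u=1
t4.Δ3 clk=1 r=1 z=0 p=1 y=0 q=1 v=0 u=1
t4.Δ4 clk=1 r=1 z=0 p=0 y=0 q=1 v=0 u=1
t5.Δ0 clk=1 r=1 z=0 p=0 y=0 q=1 v=0 u=1
t5.Δ1 clk=0 r=1 z=0 p=0 y=1 q=1 v=0 u=1
t6.Δ0 clk=0 r=1 z=0 p=0 y=1 q=1 v=0 u=1
t6.Δ1 clk=1 r=1 z=0 p=0 y=1 q=1 v=0 u=1
t6.Δ2 clk=1 r=1 z=0 p=0 y=1 q=0 v=0 u=1
t6.Δ3 clk=1 r=0 z=0 p=0 y=1 q=0 v=1 u=0
t6.Δ4 clk=1 r=0 z=0 p=1 y=1 q=0 v=0 u=0
t6.Δ5 clk=1 r=0 z=0 p=1 y=1 q=0 v=0 u=1
t6.Δ6 clk=1 r=0 z=0 p=1 y=1 q=0 v=1 u=1
t7.Δ0 clk=1 r=0 z=0 p=1 y=1 q=0 v=1 u=1
t7.Δ1 clk=0 r=0 z=0 p=1 y=0 q=0 v=1 u=1
t8.Δ0 clk=0 r=0 z=0 p=1 y=0 q=0 v=1 u=1
t8.Δ1 clk=1 r=0 z=0 p=1 y=0 q=0 v=1 u=1
t8.Δ2 clk=1 r=0 z=0 p=1 y=0 q=1 v=1 u=1
t8.Δ3 clk=1 r=1 z=0 p=1 y=0 q=1 v=0 u=1
t8.Δ4 clk=1 r=1 z=0 p=0 y=0 q=1 v=0 u=1
t9.Δ0 clk=1 r=1 z=0 p=0 y=0 q=1 v=0 u=1
t9.Δ1 clk=0 r=1 z=0 p=0 y=1 q=1 v=0 u=1
t10.Δ0 clk=0 r=1 z=0 p=0 y=1 q=1 v=0 u=1
t10.Δ1 clk=1 r=1 z=0 p=0 y=1 q=1 v=0 u=1
t10.Δ2 clk=1 r=1 z=0 p=0 y=1 q=0 v=0 u=1
t10.Δ3 clk=1 r=0 z=0 p=0 y=1 q=0 v=1 u=0
t10.Δ4 clk=1 r=0 z=0 p=1 y=1 q=0 v=0 u=0
t10.Δ5 clk=1 r=0 z=0 p=1 y=1 q=0 v=0 u=1
t10.Δ6 clk=1 r=0 z=0 p=1 y=1 q=0 v=1 u=1
t11.Δ0 clk=1 r=0 z=0 p=1 y=1 q=0 v=1 u=1
t11.Δ1 clk=0 r=0 z=0 p=1 y=0 q=0 v=1 u=1
t12.Δ0 clk=0 r=0 z=0 p=1 y=0 q=0 v=1 u=1
t12.Δ1 clk=1 r=0 z=0 p=1 y=0 q=0 v=1 u=1
t12.Δ2 clk=1 r=0 z=0 p=1 y=0 q=1 v=1 u=1
t12.Δ3 clk=1 r=1 z=0 p=1 y=0 q=1 v=0 u=1
t12.Δ4 clk=1 r=1 z=0 p=0 y=0 q=1 v=0 u=1
t13.Δ0 clk=1 r=1 z=0 p=0 y=0 q=1 v=0 u=1
t13.Δ1 clk=0 r=1 z=0 p=0 y=1 q=1 v=0 u=1
t14.Δ0 clk=0 r=1 z=0 p=0 y=1 q=1 v=0 u=1
t14.Δ1 clk=1 r=1 z=0 p=0 y=1 q=1 v=0 u=1
t14.Δ2 clk=1 r=1 z=0 p=0 y=1 q=0 v=0 u=1
t14.Δ3 clk=1 r=0 z=0 p=0 y=1 q=0 v=1 u=0
t14.Δ4 clk=1 r=0 z=0 p=1 y=1 q=0 v=0 u=0
t14.Δ5 clk=1 r=0 z=0 p=1 y=1 q=0 v=0 u=1
t14.Δ6 clk=1 r=0 z=0 p=1 y=1 q=0 v=1 u=1

yes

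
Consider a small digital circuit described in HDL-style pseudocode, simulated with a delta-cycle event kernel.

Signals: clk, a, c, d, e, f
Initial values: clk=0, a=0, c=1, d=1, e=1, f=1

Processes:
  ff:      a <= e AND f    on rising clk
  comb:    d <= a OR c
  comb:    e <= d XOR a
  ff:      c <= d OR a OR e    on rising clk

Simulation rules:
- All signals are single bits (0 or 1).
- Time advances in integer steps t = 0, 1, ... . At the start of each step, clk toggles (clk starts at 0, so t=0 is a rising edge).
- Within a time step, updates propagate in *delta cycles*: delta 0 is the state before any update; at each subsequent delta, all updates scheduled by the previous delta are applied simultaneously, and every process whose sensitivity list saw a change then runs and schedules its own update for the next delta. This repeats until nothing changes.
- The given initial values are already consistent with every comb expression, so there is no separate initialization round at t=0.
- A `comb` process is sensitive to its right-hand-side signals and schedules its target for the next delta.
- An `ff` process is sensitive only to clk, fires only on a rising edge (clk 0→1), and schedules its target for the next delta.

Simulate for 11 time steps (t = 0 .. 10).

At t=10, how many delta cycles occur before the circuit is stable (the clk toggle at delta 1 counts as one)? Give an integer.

t0.Δ0 e=1 c=1 f=1 d=1 clk=0 a=0
t0.Δ1 e=1 c=1 f=1 d=1 clk=1 a=0
t0.Δ2 e=1 c=1 f=1 d=1 clk=1 a=1
t0.Δ3 e=0 c=1 f=1 d=1 clk=1 a=1
t1.Δ0 e=0 c=1 f=1 d=1 clk=1 a=1
t1.Δ1 e=0 c=1 f=1 d=1 clk=0 a=1
t2.Δ0 e=0 c=1 f=1 d=1 clk=0 a=1
t2.Δ1 e=0 c=1 f=1 d=1 clk=1 a=1
t2.Δ2 e=0 c=1 f=1 d=1 clk=1 a=0
t2.Δ3 e=1 c=1 f=1 d=1 clk=1 a=0
t3.Δ0 e=1 c=1 f=1 d=1 clk=1 a=0
t3.Δ1 e=1 c=1 f=1 d=1 clk=0 a=0
t4.Δ0 e=1 c=1 f=1 d=1 clk=0 a=0
t4.Δ1 e=1 c=1 f=1 d=1 clk=1 a=0
t4.Δ2 e=1 c=1 f=1 d=1 clk=1 a=1
t4.Δ3 e=0 c=1 f=1 d=1 clk=1 a=1
t5.Δ0 e=0 c=1 f=1 d=1 clk=1 a=1
t5.Δ1 e=0 c=1 f=1 d=1 clk=0 a=1
t6.Δ0 e=0 c=1 f=1 d=1 clk=0 a=1
t6.Δ1 e=0 c=1 f=1 d=1 clk=1 a=1
t6.Δ2 e=0 c=1 f=1 d=1 clk=1 a=0
t6.Δ3 e=1 c=1 f=1 d=1 clk=1 a=0
t7.Δ0 e=1 c=1 f=1 d=1 clk=1 a=0
t7.Δ1 e=1 c=1 f=1 d=1 clk=0 a=0
t8.Δ0 e=1 c=1 f=1 d=1 clk=0 a=0
t8.Δ1 e=1 c=1 f=1 d=1 clk=1 a=0
t8.Δ2 e=1 c=1 f=1 d=1 clk=1 a=1
t8.Δ3 e=0 c=1 f=1 d=1 clk=1 a=1
t9.Δ0 e=0 c=1 f=1 d=1 clk=1 a=1
t9.Δ1 e=0 c=1 f=1 d=1 clk=0 a=1
t10.Δ0 e=0 c=1 f=1 d=1 clk=0 a=1
t10.Δ1 e=0 c=1 f=1 d=1 clk=1 a=1
t10.Δ2 e=0 c=1 f=1 d=1 clk=1 a=0
t10.Δ3 e=1 c=1 f=1 d=1 clk=1 a=0

3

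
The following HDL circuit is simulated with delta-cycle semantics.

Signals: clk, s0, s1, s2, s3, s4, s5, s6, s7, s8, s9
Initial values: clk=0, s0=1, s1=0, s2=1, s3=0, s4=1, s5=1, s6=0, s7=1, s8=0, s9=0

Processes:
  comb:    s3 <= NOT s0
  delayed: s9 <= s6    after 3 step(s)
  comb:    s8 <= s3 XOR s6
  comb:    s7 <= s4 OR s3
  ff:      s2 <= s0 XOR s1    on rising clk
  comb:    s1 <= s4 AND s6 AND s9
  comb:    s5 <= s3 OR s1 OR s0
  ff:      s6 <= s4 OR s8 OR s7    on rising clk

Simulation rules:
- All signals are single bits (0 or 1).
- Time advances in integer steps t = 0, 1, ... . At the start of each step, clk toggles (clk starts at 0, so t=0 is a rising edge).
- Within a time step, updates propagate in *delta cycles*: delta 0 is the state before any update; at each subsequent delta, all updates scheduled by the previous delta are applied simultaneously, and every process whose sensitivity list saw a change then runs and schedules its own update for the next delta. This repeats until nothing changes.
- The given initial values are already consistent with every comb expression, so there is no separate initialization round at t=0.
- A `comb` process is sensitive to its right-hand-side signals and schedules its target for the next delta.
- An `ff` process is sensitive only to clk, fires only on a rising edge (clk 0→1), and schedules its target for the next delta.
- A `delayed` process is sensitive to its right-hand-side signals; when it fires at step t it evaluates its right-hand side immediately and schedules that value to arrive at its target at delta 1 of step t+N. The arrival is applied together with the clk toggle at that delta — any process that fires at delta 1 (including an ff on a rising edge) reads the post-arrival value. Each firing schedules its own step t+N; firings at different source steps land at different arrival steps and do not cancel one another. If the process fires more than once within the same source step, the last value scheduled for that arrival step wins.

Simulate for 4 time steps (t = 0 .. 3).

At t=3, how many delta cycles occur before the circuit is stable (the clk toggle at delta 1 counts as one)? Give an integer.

t=0 Δ0: s6=0 s0=1 clk=0 s3=0 s1=0 s7=1 s9=0 s5=1 s8=0 s2=1 s4=1
  Δ1: clk:0→1
  Δ2: s6:0→1
  Δ3: s8:0→1
  (3Δ to stable)
t=1 Δ0: s6=1 s0=1 clk=1 s3=0 s1=0 s7=1 s9=0 s5=1 s8=1 s2=1 s4=1
  Δ1: clk:1→0
  (1Δ to stable)
t=2 Δ0: s6=1 s0=1 clk=0 s3=0 s1=0 s7=1 s9=0 s5=1 s8=1 s2=1 s4=1
  Δ1: clk:0→1
  (1Δ to stable)
t=3 Δ0: s6=1 s0=1 clk=1 s3=0 s1=0 s7=1 s9=0 s5=1 s8=1 s2=1 s4=1
  Δ1: clk:1→0, s9:0→1
  Δ2: s1:0→1
  (2Δ to stable)

2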